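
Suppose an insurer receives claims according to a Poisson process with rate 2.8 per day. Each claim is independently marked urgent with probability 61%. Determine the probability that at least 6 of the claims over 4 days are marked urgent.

Thinning: the claims that are marked urgent themselves form a Poisson process with rate 0.61 × 2.8 = 1.708 per day.
Over the interval, μ = 1.708 × 4 = 6.832 (4 days).
P(N ≥ 6) = 1 − P(N ≤ 5) ≈ 0.6773.

0.6773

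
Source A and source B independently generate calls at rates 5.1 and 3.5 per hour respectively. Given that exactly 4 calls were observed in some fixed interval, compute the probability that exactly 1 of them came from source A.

Given the total, each event is independently from source A with probability p = λ_A/(λ_A+λ_B) = 5.1/8.6 ≈ 0.5930.
So K ~ Binomial(4, 5.1/8.6): P(K = 1) = C(4,1) · (5.1/8.6)^1 · (3.5/8.6)^3 ≈ 0.1599.

0.1599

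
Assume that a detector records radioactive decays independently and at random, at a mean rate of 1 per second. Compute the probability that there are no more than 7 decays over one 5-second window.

Over the interval, μ = 1 × 5 = 5 (a 5-second window = 5 seconds).
P(N ≤ 7) = Σ_{j=0}^{7} e^(−μ) μ^j/j! ≈ 0.8666.

0.8666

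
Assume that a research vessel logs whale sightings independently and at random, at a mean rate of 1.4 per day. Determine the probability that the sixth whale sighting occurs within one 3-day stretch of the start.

0.2469

Over the interval, μ = 1.4 × 3 = 4.2 (a 3-day stretch = 3 days).
The sixth arrival falls in the interval iff at least 6 events occur there: P(S_6 ≤ t) = P(N ≥ 6) = 1 − P(N ≤ 5) ≈ 0.2469.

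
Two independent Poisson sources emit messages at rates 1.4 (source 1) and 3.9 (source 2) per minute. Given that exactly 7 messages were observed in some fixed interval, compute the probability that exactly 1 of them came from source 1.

0.2936

Given the total, each event is independently from source 1 with probability p = λ_1/(λ_1+λ_2) = 1.4/5.3 ≈ 0.2642.
So K ~ Binomial(7, 1.4/5.3): P(K = 1) = C(7,1) · (1.4/5.3)^1 · (3.9/5.3)^6 ≈ 0.2936.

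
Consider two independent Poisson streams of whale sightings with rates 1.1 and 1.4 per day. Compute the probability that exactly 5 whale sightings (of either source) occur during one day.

Independent Poisson processes superpose: combined rate λ = 1.1 + 1.4 = 2.5 per day.
So μ = 2.5.
P(N = 5) = e^(−2.5) · 2.5^5/5! ≈ 0.0668.

0.0668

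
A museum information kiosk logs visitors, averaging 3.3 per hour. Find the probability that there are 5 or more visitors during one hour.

With mean μ = 3.3 per hour,
P(N ≥ 5) = 1 − P(N ≤ 4) = 1 − Σ_{j=0}^{4} e^(−μ) μ^j/j! ≈ 0.2374.

0.2374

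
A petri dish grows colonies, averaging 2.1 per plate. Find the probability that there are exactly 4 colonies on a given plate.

0.0992

With mean μ = 2.1 per plate,
P(N = 4) = e^(−μ) μ^4/4! = e^(−2.1) · 2.1^4/24 ≈ 0.0992.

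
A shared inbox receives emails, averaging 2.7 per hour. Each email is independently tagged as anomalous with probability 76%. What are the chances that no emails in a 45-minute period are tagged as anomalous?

0.2146

Thinning: the emails that are tagged as anomalous themselves form a Poisson process with rate 0.76 × 2.7 = 2.052 per hour.
Over the interval, μ = 2.052 × 0.75 = 1.539 (a 45-minute period = 0.75 hours).
P(N = 0) = e^(−1.539) · 1.539^0/0! ≈ 0.2146.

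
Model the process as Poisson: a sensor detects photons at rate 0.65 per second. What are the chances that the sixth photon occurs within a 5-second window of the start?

Over the interval, μ = 0.65 × 5 = 3.25 (a 5-second window = 5 seconds).
The sixth arrival falls in the interval iff at least 6 events occur there: P(S_6 ≤ t) = P(N ≥ 6) = 1 − P(N ≤ 5) ≈ 0.1112.

0.1112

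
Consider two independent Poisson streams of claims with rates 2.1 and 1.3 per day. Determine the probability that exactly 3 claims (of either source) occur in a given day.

Independent Poisson processes superpose: combined rate λ = 2.1 + 1.3 = 3.4 per day.
So μ = 3.4.
P(N = 3) = e^(−3.4) · 3.4^3/3! ≈ 0.2186.

0.2186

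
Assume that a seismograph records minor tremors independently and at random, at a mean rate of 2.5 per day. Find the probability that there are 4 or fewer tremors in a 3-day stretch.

Over the interval, μ = 2.5 × 3 = 7.5 (a 3-day stretch = 3 days).
P(N ≤ 4) = Σ_{j=0}^{4} e^(−μ) μ^j/j! ≈ 0.1321.

0.1321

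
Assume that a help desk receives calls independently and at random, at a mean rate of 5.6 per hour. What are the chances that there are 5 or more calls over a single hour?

0.6578

With mean μ = 5.6 per hour,
P(N ≥ 5) = 1 − P(N ≤ 4) = 1 − Σ_{j=0}^{4} e^(−μ) μ^j/j! ≈ 0.6578.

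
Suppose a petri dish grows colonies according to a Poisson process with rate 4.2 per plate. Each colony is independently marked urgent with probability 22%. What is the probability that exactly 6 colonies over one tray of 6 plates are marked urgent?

0.1577

Thinning: the colonies that are marked urgent themselves form a Poisson process with rate 0.22 × 4.2 = 0.924 per plate.
Over the interval, μ = 0.924 × 6 = 5.544 (a tray of 6 plates = 6 plates).
P(N = 6) = e^(−5.544) · 5.544^6/6! ≈ 0.1577.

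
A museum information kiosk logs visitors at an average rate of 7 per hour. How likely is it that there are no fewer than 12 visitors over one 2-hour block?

0.7400

Over the interval, μ = 7 × 2 = 14 (a 2-hour block = 2 hours).
P(N ≥ 12) = 1 − P(N ≤ 11) = 1 − Σ_{j=0}^{11} e^(−μ) μ^j/j! ≈ 0.7400.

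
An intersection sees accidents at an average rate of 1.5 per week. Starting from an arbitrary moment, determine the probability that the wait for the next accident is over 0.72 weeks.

The wait for the next event is exponential with rate λ = 1.5 per week.
P(T > 0.72) = e^(−λt) = e^(−1.5 × 0.72) = e^(−1.08) ≈ 0.3396.

0.3396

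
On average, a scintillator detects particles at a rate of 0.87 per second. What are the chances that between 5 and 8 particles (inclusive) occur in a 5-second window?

0.4055

Over the interval, μ = 0.87 × 5 = 4.35 (a 5-second window = 5 seconds).
P(5 ≤ N ≤ 8) = Σ_{j=5}^{8} e^(−4.35) · 4.35^j/j! ≈ 0.4055.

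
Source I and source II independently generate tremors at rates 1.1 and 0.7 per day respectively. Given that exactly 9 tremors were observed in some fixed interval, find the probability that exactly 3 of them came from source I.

0.0663

Given the total, each event is independently from source I with probability p = λ_I/(λ_I+λ_II) = 1.1/1.8 ≈ 0.6111.
So K ~ Binomial(9, 1.1/1.8): P(K = 3) = C(9,3) · (1.1/1.8)^3 · (0.7/1.8)^6 ≈ 0.0663.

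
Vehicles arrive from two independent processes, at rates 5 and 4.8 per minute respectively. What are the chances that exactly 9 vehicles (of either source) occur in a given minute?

0.1274

Independent Poisson processes superpose: combined rate λ = 5 + 4.8 = 9.8 per minute.
So μ = 9.8.
P(N = 9) = e^(−9.8) · 9.8^9/9! ≈ 0.1274.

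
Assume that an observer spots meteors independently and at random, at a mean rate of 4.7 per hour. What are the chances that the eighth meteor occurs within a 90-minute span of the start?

0.4087

Over the interval, μ = 4.7 × 1.5 = 7.05 (a 90-minute span = 1.5 hours).
The eighth arrival falls in the interval iff at least 8 events occur there: P(S_8 ≤ t) = P(N ≥ 8) = 1 − P(N ≤ 7) ≈ 0.4087.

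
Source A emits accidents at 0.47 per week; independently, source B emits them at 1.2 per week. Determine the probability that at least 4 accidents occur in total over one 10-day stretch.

Independent Poisson processes superpose: combined rate λ = 0.47 + 1.2 = 1.67 per week.
Over the interval, μ = 1.67 × 10/7 ≈ 2.38571 (a 10-day stretch = 10/7 weeks).
P(N ≥ 4) = 1 − P(N ≤ 3) ≈ 0.2183.

0.2183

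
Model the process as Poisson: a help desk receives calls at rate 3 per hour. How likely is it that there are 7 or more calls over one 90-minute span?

Over the interval, μ = 3 × 1.5 = 4.5 (a 90-minute span = 1.5 hours).
P(N ≥ 7) = 1 − P(N ≤ 6) = 1 − Σ_{j=0}^{6} e^(−μ) μ^j/j! ≈ 0.1689.

0.1689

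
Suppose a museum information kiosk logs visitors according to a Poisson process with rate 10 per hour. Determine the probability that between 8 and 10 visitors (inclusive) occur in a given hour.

With mean μ = 10 per hour,
P(8 ≤ N ≤ 10) = Σ_{j=8}^{10} e^(−10) · 10^j/j! ≈ 0.3628.

0.3628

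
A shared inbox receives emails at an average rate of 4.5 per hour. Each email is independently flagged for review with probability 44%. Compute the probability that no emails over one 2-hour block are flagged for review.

Thinning: the emails that are flagged for review themselves form a Poisson process with rate 0.44 × 4.5 = 1.98 per hour.
Over the interval, μ = 1.98 × 2 = 3.96 (a 2-hour block = 2 hours).
P(N = 0) = e^(−3.96) · 3.96^0/0! ≈ 0.0191.

0.0191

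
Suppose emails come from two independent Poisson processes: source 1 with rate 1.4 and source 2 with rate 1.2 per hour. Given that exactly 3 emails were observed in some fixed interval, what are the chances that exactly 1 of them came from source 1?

0.3441

Given the total, each event is independently from source 1 with probability p = λ_1/(λ_1+λ_2) = 1.4/2.6 ≈ 0.5385.
So K ~ Binomial(3, 1.4/2.6): P(K = 1) = C(3,1) · (1.4/2.6)^1 · (1.2/2.6)^2 ≈ 0.3441.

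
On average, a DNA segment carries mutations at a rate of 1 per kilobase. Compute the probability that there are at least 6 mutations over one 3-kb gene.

Over the interval, μ = 1 × 3 = 3 (a 3-kb gene = 3 kilobases).
P(N ≥ 6) = 1 − P(N ≤ 5) = 1 − Σ_{j=0}^{5} e^(−μ) μ^j/j! ≈ 0.0839.

0.0839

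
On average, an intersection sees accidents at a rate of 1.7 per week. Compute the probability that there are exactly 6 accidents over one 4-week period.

0.1529

Over the interval, μ = 1.7 × 4 = 6.8 (a 4-week period = 4 weeks).
P(N = 6) = e^(−μ) μ^6/6! = e^(−6.8) · 6.8^6/720 ≈ 0.1529.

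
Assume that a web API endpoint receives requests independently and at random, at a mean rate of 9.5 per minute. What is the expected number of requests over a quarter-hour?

142.5

E[N] = λt = 9.5 × 15 = 142.5 (a quarter-hour = 15 minutes).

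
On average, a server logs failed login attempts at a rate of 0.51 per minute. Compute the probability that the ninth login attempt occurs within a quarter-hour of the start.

Over the interval, μ = 0.51 × 15 = 7.65 (a quarter-hour = 15 minutes).
The ninth arrival falls in the interval iff at least 9 events occur there: P(S_9 ≤ t) = P(N ≥ 9) = 1 − P(N ≤ 8) ≈ 0.3587.

0.3587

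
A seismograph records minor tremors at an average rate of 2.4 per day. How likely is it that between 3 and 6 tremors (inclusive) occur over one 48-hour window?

Over the interval, μ = 2.4 × 2 = 4.8 (a 48-hour window = 2 days).
P(3 ≤ N ≤ 6) = Σ_{j=3}^{6} e^(−4.8) · 4.8^j/j! ≈ 0.6483.

0.6483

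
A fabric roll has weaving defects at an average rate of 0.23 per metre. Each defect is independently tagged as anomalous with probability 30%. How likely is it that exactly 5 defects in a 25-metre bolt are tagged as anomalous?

0.0227

Thinning: the defects that are tagged as anomalous themselves form a Poisson process with rate 0.3 × 0.23 = 0.069 per metre.
Over the interval, μ = 0.069 × 25 = 1.725 (a 25-metre bolt = 25 metres).
P(N = 5) = e^(−1.725) · 1.725^5/5! ≈ 0.0227.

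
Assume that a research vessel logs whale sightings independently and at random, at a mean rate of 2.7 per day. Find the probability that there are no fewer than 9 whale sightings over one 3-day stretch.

Over the interval, μ = 2.7 × 3 = 8.1 (a 3-day stretch = 3 days).
P(N ≥ 9) = 1 − P(N ≤ 8) = 1 − Σ_{j=0}^{8} e^(−μ) μ^j/j! ≈ 0.4214.

0.4214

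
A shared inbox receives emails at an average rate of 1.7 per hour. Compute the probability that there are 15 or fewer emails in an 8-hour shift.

Over the interval, μ = 1.7 × 8 = 13.6 (an 8-hour shift = 8 hours).
P(N ≤ 15) = Σ_{j=0}^{15} e^(−μ) μ^j/j! ≈ 0.7083.

0.7083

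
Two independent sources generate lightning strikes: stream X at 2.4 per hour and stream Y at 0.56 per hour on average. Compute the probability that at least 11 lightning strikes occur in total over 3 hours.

Independent Poisson processes superpose: combined rate λ = 2.4 + 0.56 = 2.96 per hour.
Over the interval, μ = 2.96 × 3 = 8.88 (3 hours).
P(N ≥ 11) = 1 − P(N ≤ 10) ≈ 0.2799.

0.2799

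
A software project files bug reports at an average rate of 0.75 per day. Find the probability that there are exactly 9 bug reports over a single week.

0.0438

Over the interval, μ = 0.75 × 7 = 5.25 (a week = 7 days).
P(N = 9) = e^(−μ) μ^9/9! = e^(−5.25) · 5.25^9/362880 ≈ 0.0438.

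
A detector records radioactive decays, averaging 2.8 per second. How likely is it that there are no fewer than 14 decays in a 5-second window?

0.5356

Over the interval, μ = 2.8 × 5 = 14 (a 5-second window = 5 seconds).
P(N ≥ 14) = 1 − P(N ≤ 13) = 1 − Σ_{j=0}^{13} e^(−μ) μ^j/j! ≈ 0.5356.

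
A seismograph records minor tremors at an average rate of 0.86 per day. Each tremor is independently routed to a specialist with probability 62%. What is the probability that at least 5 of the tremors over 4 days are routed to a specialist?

Thinning: the tremors that are routed to a specialist themselves form a Poisson process with rate 0.62 × 0.86 = 0.5332 per day.
Over the interval, μ = 0.5332 × 4 = 2.1328 (4 days).
P(N ≥ 5) = 1 − P(N ≤ 4) ≈ 0.0654.

0.0654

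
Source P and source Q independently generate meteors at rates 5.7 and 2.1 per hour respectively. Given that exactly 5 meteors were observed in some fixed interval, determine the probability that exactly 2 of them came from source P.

Given the total, each event is independently from source P with probability p = λ_P/(λ_P+λ_Q) = 5.7/7.8 ≈ 0.7308.
So K ~ Binomial(5, 5.7/7.8): P(K = 2) = C(5,2) · (5.7/7.8)^2 · (2.1/7.8)^3 ≈ 0.1042.

0.1042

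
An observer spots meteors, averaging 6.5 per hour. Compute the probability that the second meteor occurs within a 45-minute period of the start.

0.9551

Over the interval, μ = 6.5 × 0.75 = 4.875 (a 45-minute period = 0.75 hours).
The second arrival falls in the interval iff at least 2 events occur there: P(S_2 ≤ t) = P(N ≥ 2) = 1 − P(N ≤ 1) ≈ 0.9551.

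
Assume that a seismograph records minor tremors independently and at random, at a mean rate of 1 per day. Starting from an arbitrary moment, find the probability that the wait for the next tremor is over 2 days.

The wait for the next event is exponential with rate λ = 1 per day.
P(T > 2) = e^(−λt) = e^(−1 × 2) = e^(−2) ≈ 0.1353.

0.1353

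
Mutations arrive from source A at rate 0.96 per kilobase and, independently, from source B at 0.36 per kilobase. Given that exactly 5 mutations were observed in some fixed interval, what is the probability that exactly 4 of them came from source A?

0.3815

Given the total, each event is independently from source A with probability p = λ_A/(λ_A+λ_B) = 0.96/1.32 ≈ 0.7273.
So K ~ Binomial(5, 0.96/1.32): P(K = 4) = C(5,4) · (0.96/1.32)^4 · (0.36/1.32)^1 ≈ 0.3815.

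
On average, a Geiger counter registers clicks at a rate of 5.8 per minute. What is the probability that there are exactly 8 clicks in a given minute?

With mean μ = 5.8 per minute,
P(N = 8) = e^(−μ) μ^8/8! = e^(−5.8) · 5.8^8/40320 ≈ 0.0962.

0.0962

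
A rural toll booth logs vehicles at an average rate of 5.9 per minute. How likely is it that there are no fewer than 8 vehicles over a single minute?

0.2424

With mean μ = 5.9 per minute,
P(N ≥ 8) = 1 − P(N ≤ 7) = 1 − Σ_{j=0}^{7} e^(−μ) μ^j/j! ≈ 0.2424.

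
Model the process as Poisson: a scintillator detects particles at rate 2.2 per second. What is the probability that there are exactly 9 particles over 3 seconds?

Over the interval, μ = 2.2 × 3 = 6.6 (3 seconds).
P(N = 9) = e^(−μ) μ^9/9! = e^(−6.6) · 6.6^9/362880 ≈ 0.0891.

0.0891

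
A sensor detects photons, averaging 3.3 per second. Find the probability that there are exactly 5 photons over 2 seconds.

0.1420

Over the interval, μ = 3.3 × 2 = 6.6 (2 seconds).
P(N = 5) = e^(−μ) μ^5/5! = e^(−6.6) · 6.6^5/120 ≈ 0.1420.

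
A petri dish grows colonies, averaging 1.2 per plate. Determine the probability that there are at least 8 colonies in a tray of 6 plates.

Over the interval, μ = 1.2 × 6 = 7.2 (a tray of 6 plates = 6 plates).
P(N ≥ 8) = 1 − P(N ≤ 7) = 1 − Σ_{j=0}^{7} e^(−μ) μ^j/j! ≈ 0.4311.

0.4311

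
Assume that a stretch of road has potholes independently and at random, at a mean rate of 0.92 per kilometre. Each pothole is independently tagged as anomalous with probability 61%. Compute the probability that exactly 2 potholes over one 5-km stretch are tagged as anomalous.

Thinning: the potholes that are tagged as anomalous themselves form a Poisson process with rate 0.61 × 0.92 = 0.5612 per kilometre.
Over the interval, μ = 0.5612 × 5 = 2.806 (a 5-km stretch = 5 kilometres).
P(N = 2) = e^(−2.806) · 2.806^2/2! ≈ 0.2380.

0.2380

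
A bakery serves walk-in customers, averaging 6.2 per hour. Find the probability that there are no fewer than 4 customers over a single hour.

With mean μ = 6.2 per hour,
P(N ≥ 4) = 1 − P(N ≤ 3) = 1 − Σ_{j=0}^{3} e^(−μ) μ^j/j! ≈ 0.8658.

0.8658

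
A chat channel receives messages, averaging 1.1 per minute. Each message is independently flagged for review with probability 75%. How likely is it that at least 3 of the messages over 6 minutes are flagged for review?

Thinning: the messages that are flagged for review themselves form a Poisson process with rate 0.75 × 1.1 = 0.825 per minute.
Over the interval, μ = 0.825 × 6 = 4.95 (6 minutes).
P(N ≥ 3) = 1 − P(N ≤ 2) ≈ 0.8711.

0.8711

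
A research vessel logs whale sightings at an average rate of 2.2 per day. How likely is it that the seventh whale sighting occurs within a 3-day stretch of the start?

Over the interval, μ = 2.2 × 3 = 6.6 (a 3-day stretch = 3 days).
The seventh arrival falls in the interval iff at least 7 events occur there: P(S_7 ≤ t) = P(N ≥ 7) = 1 − P(N ≤ 6) ≈ 0.4892.

0.4892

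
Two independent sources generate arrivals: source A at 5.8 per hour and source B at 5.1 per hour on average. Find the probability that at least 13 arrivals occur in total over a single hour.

Independent Poisson processes superpose: combined rate λ = 5.8 + 5.1 = 10.9 per hour.
So μ = 10.9.
P(N ≥ 13) = 1 − P(N ≤ 12) ≈ 0.3004.

0.3004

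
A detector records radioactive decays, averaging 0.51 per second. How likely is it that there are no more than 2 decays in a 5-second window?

0.5311

Over the interval, μ = 0.51 × 5 = 2.55 (a 5-second window = 5 seconds).
P(N ≤ 2) = Σ_{j=0}^{2} e^(−μ) μ^j/j! ≈ 0.5311.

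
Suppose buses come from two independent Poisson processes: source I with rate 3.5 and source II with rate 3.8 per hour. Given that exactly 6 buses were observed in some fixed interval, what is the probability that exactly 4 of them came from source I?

Given the total, each event is independently from source I with probability p = λ_I/(λ_I+λ_II) = 3.5/7.3 ≈ 0.4795.
So K ~ Binomial(6, 3.5/7.3): P(K = 4) = C(6,4) · (3.5/7.3)^4 · (3.8/7.3)^2 ≈ 0.2148.

0.2148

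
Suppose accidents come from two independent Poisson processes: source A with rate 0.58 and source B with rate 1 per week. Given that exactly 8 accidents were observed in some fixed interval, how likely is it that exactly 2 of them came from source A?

Given the total, each event is independently from source A with probability p = λ_A/(λ_A+λ_B) = 0.58/1.58 ≈ 0.3671.
So K ~ Binomial(8, 0.58/1.58): P(K = 2) = C(8,2) · (0.58/1.58)^2 · (1/1.58)^6 ≈ 0.2425.

0.2425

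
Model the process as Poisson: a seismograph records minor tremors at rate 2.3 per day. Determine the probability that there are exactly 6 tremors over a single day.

0.0206

With mean μ = 2.3 per day,
P(N = 6) = e^(−μ) μ^6/6! = e^(−2.3) · 2.3^6/720 ≈ 0.0206.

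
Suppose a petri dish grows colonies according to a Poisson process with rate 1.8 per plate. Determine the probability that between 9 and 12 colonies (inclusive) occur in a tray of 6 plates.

0.4601

Over the interval, μ = 1.8 × 6 = 10.8 (a tray of 6 plates = 6 plates).
P(9 ≤ N ≤ 12) = Σ_{j=9}^{12} e^(−10.8) · 10.8^j/j! ≈ 0.4601.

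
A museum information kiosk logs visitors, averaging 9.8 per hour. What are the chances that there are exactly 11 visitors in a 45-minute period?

Over the interval, μ = 9.8 × 0.75 = 7.35 (a 45-minute period = 0.75 hours).
P(N = 11) = e^(−μ) μ^11/11! = e^(−7.35) · 7.35^11/39916800 ≈ 0.0544.

0.0544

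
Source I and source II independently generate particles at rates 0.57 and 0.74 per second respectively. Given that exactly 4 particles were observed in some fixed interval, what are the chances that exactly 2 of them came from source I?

Given the total, each event is independently from source I with probability p = λ_I/(λ_I+λ_II) = 0.57/1.31 ≈ 0.4351.
So K ~ Binomial(4, 0.57/1.31): P(K = 2) = C(4,2) · (0.57/1.31)^2 · (0.74/1.31)^2 ≈ 0.3625.

0.3625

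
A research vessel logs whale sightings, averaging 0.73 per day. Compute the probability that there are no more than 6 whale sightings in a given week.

Over the interval, μ = 0.73 × 7 = 5.11 (a week = 7 days).
P(N ≤ 6) = Σ_{j=0}^{6} e^(−μ) μ^j/j! ≈ 0.7459.

0.7459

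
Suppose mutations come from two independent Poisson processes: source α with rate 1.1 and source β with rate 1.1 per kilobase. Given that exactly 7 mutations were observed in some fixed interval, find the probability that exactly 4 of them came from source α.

Given the total, each event is independently from source α with probability p = λ_α/(λ_α+λ_β) = 1.1/2.2 = 0.5000.
So K ~ Binomial(7, 1.1/2.2): P(K = 4) = C(7,4) · (1.1/2.2)^4 · (1.1/2.2)^3 ≈ 0.2734.

0.2734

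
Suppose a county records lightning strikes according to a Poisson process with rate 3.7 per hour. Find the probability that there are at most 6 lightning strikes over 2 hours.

Over the interval, μ = 3.7 × 2 = 7.4 (2 hours).
P(N ≤ 6) = Σ_{j=0}^{6} e^(−μ) μ^j/j! ≈ 0.3920.

0.3920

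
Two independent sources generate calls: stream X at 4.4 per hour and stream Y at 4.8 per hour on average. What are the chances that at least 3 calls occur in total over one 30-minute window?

0.8374

Independent Poisson processes superpose: combined rate λ = 4.4 + 4.8 = 9.2 per hour.
Over the interval, μ = 9.2 × 0.5 = 4.6 (a 30-minute window = 0.5 hours).
P(N ≥ 3) = 1 − P(N ≤ 2) ≈ 0.8374.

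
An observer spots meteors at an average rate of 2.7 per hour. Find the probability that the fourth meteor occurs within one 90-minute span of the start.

0.5762

Over the interval, μ = 2.7 × 1.5 = 4.05 (a 90-minute span = 1.5 hours).
The fourth arrival falls in the interval iff at least 4 events occur there: P(S_4 ≤ t) = P(N ≥ 4) = 1 − P(N ≤ 3) ≈ 0.5762.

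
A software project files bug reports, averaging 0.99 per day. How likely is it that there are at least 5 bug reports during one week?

0.8205

Over the interval, μ = 0.99 × 7 = 6.93 (a week = 7 days).
P(N ≥ 5) = 1 − P(N ≤ 4) = 1 − Σ_{j=0}^{4} e^(−μ) μ^j/j! ≈ 0.8205.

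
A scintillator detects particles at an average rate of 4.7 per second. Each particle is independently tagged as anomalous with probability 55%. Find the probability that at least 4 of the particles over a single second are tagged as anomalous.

Thinning: the particles that are tagged as anomalous themselves form a Poisson process with rate 0.55 × 4.7 = 2.585 per second.
So μ = 2.585.
P(N ≥ 4) = 1 − P(N ≤ 3) ≈ 0.2607.

0.2607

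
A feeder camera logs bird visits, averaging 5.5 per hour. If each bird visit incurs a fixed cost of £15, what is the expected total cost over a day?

E[N] = 5.5 × 24 = 132 (a day = 24 hours); E[cost] = 132 × £15 = £1980.

£1980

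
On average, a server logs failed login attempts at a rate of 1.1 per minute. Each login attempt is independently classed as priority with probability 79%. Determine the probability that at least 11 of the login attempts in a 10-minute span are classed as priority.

Thinning: the login attempts that are classed as priority themselves form a Poisson process with rate 0.79 × 1.1 = 0.869 per minute.
Over the interval, μ = 0.869 × 10 = 8.69 (a 10-minute span = 10 minutes).
P(N ≥ 11) = 1 − P(N ≤ 10) ≈ 0.2579.

0.2579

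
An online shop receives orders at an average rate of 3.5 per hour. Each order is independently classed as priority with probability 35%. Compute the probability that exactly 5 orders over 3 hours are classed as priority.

Thinning: the orders that are classed as priority themselves form a Poisson process with rate 0.35 × 3.5 = 1.225 per hour.
Over the interval, μ = 1.225 × 3 = 3.675 (3 hours).
P(N = 5) = e^(−3.675) · 3.675^5/5! ≈ 0.1416.

0.1416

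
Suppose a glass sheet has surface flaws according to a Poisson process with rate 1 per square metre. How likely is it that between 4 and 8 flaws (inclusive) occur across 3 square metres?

Over the interval, μ = 1 × 3 = 3 (3 square metres).
P(4 ≤ N ≤ 8) = Σ_{j=4}^{8} e^(−3) · 3^j/j! ≈ 0.3490.

0.3490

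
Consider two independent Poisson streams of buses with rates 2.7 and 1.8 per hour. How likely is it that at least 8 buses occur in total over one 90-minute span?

Independent Poisson processes superpose: combined rate λ = 2.7 + 1.8 = 4.5 per hour.
Over the interval, μ = 4.5 × 1.5 = 6.75 (a 90-minute span = 1.5 hours).
P(N ≥ 8) = 1 − P(N ≤ 7) ≈ 0.3641.

0.3641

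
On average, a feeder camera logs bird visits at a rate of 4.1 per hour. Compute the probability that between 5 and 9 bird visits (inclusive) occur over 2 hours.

Over the interval, μ = 4.1 × 2 = 8.2 (2 hours).
P(5 ≤ N ≤ 9) = Σ_{j=5}^{9} e^(−8.2) · 8.2^j/j! ≈ 0.6028.

0.6028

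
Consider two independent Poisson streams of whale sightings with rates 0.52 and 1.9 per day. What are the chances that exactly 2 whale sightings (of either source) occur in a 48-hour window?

0.0926

Independent Poisson processes superpose: combined rate λ = 0.52 + 1.9 = 2.42 per day.
Over the interval, μ = 2.42 × 2 = 4.84 (a 48-hour window = 2 days).
P(N = 2) = e^(−4.84) · 4.84^2/2! ≈ 0.0926.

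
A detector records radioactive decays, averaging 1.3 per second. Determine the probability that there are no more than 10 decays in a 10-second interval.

0.2517

Over the interval, μ = 1.3 × 10 = 13 (a 10-second interval = 10 seconds).
P(N ≤ 10) = Σ_{j=0}^{10} e^(−μ) μ^j/j! ≈ 0.2517.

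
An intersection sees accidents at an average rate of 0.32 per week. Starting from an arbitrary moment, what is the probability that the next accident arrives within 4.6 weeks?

0.7705

Inter-arrival times are exponential with rate λ = 0.32 per week.
P(T ≤ 4.6) = 1 − e^(−λt) = 1 − e^(−0.32 × 4.6) = 1 − e^(−1.472) ≈ 0.7705.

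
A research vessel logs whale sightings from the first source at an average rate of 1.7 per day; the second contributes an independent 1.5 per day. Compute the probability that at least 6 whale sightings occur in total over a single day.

0.1054

Independent Poisson processes superpose: combined rate λ = 1.7 + 1.5 = 3.2 per day.
So μ = 3.2.
P(N ≥ 6) = 1 − P(N ≤ 5) ≈ 0.1054.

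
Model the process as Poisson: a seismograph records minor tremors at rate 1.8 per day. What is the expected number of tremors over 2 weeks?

25.2

E[N] = λt = 1.8 × 14 = 25.2 (2 weeks = 14 days).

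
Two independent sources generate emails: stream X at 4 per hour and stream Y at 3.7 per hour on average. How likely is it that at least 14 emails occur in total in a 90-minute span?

0.2720

Independent Poisson processes superpose: combined rate λ = 4 + 3.7 = 7.7 per hour.
Over the interval, μ = 7.7 × 1.5 = 11.55 (a 90-minute span = 1.5 hours).
P(N ≥ 14) = 1 − P(N ≤ 13) ≈ 0.2720.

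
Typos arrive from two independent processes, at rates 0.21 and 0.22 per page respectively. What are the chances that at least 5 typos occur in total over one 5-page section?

Independent Poisson processes superpose: combined rate λ = 0.21 + 0.22 = 0.43 per page.
Over the interval, μ = 0.43 × 5 = 2.15 (a 5-page section = 5 pages).
P(N ≥ 5) = 1 − P(N ≤ 4) ≈ 0.0672.

0.0672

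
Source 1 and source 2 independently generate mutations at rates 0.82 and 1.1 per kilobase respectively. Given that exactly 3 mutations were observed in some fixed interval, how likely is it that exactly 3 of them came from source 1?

0.0779

Given the total, each event is independently from source 1 with probability p = λ_1/(λ_1+λ_2) = 0.82/1.92 ≈ 0.4271.
So K ~ Binomial(3, 0.82/1.92): P(K = 3) = C(3,3) · (0.82/1.92)^3 · (1.1/1.92)^0 ≈ 0.0779.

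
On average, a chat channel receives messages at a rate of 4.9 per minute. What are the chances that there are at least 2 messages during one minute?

With mean μ = 4.9 per minute,
P(N ≥ 2) = 1 − P(N ≤ 1) = 1 − Σ_{j=0}^{1} e^(−μ) μ^j/j! ≈ 0.9561.

0.9561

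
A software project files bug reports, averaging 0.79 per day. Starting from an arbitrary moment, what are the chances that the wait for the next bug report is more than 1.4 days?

The wait for the next event is exponential with rate λ = 0.79 per day.
P(T > 1.4) = e^(−λt) = e^(−0.79 × 1.4) = e^(−1.106) ≈ 0.3309.

0.3309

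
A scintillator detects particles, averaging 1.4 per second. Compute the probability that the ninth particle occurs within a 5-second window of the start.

Over the interval, μ = 1.4 × 5 = 7 (a 5-second window = 5 seconds).
The ninth arrival falls in the interval iff at least 9 events occur there: P(S_9 ≤ t) = P(N ≥ 9) = 1 − P(N ≤ 8) ≈ 0.2709.

0.2709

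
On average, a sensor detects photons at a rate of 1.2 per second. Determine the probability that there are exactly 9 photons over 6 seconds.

Over the interval, μ = 1.2 × 6 = 7.2 (6 seconds).
P(N = 9) = e^(−μ) μ^9/9! = e^(−7.2) · 7.2^9/362880 ≈ 0.1070.

0.1070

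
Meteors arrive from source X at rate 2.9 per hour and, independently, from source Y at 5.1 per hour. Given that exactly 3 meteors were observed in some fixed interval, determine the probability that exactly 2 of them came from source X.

0.2513

Given the total, each event is independently from source X with probability p = λ_X/(λ_X+λ_Y) = 2.9/8 = 0.3625.
So K ~ Binomial(3, 2.9/8): P(K = 2) = C(3,2) · (2.9/8)^2 · (5.1/8)^1 ≈ 0.2513.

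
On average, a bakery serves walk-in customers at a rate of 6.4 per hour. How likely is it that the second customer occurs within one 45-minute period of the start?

Over the interval, μ = 6.4 × 0.75 = 4.8 (a 45-minute period = 0.75 hours).
The second arrival falls in the interval iff at least 2 events occur there: P(S_2 ≤ t) = P(N ≥ 2) = 1 − P(N ≤ 1) ≈ 0.9523.

0.9523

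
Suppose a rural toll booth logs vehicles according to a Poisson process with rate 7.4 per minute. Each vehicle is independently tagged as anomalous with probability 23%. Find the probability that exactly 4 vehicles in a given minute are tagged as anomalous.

0.0637

Thinning: the vehicles that are tagged as anomalous themselves form a Poisson process with rate 0.23 × 7.4 = 1.702 per minute.
So μ = 1.702.
P(N = 4) = e^(−1.702) · 1.702^4/4! ≈ 0.0637.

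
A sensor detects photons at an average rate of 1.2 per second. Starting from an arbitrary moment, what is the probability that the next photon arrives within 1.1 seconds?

Inter-arrival times are exponential with rate λ = 1.2 per second.
P(T ≤ 1.1) = 1 − e^(−λt) = 1 − e^(−1.2 × 1.1) = 1 − e^(−1.32) ≈ 0.7329.

0.7329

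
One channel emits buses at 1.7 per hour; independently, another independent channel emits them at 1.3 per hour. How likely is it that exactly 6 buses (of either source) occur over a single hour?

Independent Poisson processes superpose: combined rate λ = 1.7 + 1.3 = 3 per hour.
So μ = 3.
P(N = 6) = e^(−3) · 3^6/6! ≈ 0.0504.

0.0504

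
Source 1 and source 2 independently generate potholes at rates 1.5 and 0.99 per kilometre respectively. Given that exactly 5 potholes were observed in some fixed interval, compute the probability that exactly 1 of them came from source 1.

0.0753

Given the total, each event is independently from source 1 with probability p = λ_1/(λ_1+λ_2) = 1.5/2.49 ≈ 0.6024.
So K ~ Binomial(5, 1.5/2.49): P(K = 1) = C(5,1) · (1.5/2.49)^1 · (0.99/2.49)^4 ≈ 0.0753.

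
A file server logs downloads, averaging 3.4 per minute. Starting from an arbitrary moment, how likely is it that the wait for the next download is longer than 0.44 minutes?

The wait for the next event is exponential with rate λ = 3.4 per minute.
P(T > 0.44) = e^(−λt) = e^(−3.4 × 0.44) = e^(−1.496) ≈ 0.2240.

0.2240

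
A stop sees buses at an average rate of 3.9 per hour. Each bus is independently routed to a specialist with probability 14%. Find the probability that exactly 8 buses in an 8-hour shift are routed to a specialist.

0.0417

Thinning: the buses that are routed to a specialist themselves form a Poisson process with rate 0.14 × 3.9 = 0.546 per hour.
Over the interval, μ = 0.546 × 8 = 4.368 (an 8-hour shift = 8 hours).
P(N = 8) = e^(−4.368) · 4.368^8/8! ≈ 0.0417.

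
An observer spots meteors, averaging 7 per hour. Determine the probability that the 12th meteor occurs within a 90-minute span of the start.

0.3613

Over the interval, μ = 7 × 1.5 = 10.5 (a 90-minute span = 1.5 hours).
The 12th arrival falls in the interval iff at least 12 events occur there: P(S_12 ≤ t) = P(N ≥ 12) = 1 − P(N ≤ 11) ≈ 0.3613.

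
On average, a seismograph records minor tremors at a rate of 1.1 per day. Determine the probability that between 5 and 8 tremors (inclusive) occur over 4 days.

0.4130

Over the interval, μ = 1.1 × 4 = 4.4 (4 days).
P(5 ≤ N ≤ 8) = Σ_{j=5}^{8} e^(−4.4) · 4.4^j/j! ≈ 0.4130.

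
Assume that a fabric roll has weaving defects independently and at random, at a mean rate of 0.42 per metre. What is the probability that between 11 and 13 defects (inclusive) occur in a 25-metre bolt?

Over the interval, μ = 0.42 × 25 = 10.5 (a 25-metre bolt = 25 metres).
P(11 ≤ N ≤ 13) = Σ_{j=11}^{13} e^(−10.5) · 10.5^j/j! ≈ 0.3046.

0.3046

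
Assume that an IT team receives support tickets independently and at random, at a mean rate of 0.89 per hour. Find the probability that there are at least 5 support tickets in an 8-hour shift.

Over the interval, μ = 0.89 × 8 = 7.12 (an 8-hour shift = 8 hours).
P(N ≥ 5) = 1 − P(N ≤ 4) = 1 − Σ_{j=0}^{4} e^(−μ) μ^j/j! ≈ 0.8377.

0.8377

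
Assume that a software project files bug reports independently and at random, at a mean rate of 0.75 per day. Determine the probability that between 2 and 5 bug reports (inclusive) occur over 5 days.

Over the interval, μ = 0.75 × 5 = 3.75 (5 days).
P(2 ≤ N ≤ 5) = Σ_{j=2}^{5} e^(−3.75) · 3.75^j/j! ≈ 0.7112.

0.7112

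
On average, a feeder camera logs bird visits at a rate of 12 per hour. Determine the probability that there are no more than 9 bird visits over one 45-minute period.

0.5874

Over the interval, μ = 12 × 0.75 = 9 (a 45-minute period = 0.75 hours).
P(N ≤ 9) = Σ_{j=0}^{9} e^(−μ) μ^j/j! ≈ 0.5874.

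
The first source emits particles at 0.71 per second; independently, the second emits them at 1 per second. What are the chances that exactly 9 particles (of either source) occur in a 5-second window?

Independent Poisson processes superpose: combined rate λ = 0.71 + 1 = 1.71 per second.
Over the interval, μ = 1.71 × 5 = 8.55 (a 5-second window = 5 seconds).
P(N = 9) = e^(−8.55) · 8.55^9/9! ≈ 0.1302.

0.1302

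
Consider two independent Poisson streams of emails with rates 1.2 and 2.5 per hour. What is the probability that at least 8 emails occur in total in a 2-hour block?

0.4607

Independent Poisson processes superpose: combined rate λ = 1.2 + 2.5 = 3.7 per hour.
Over the interval, μ = 3.7 × 2 = 7.4 (a 2-hour block = 2 hours).
P(N ≥ 8) = 1 − P(N ≤ 7) ≈ 0.4607.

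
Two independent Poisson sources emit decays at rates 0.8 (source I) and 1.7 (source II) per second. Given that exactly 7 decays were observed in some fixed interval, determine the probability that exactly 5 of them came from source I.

0.0326

Given the total, each event is independently from source I with probability p = λ_I/(λ_I+λ_II) = 0.8/2.5 = 0.3200.
So K ~ Binomial(7, 0.8/2.5): P(K = 5) = C(7,5) · (0.8/2.5)^5 · (1.7/2.5)^2 ≈ 0.0326.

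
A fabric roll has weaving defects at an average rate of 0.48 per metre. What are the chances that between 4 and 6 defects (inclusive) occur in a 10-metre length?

Over the interval, μ = 0.48 × 10 = 4.8 (a 10-metre length = 10 metres).
P(4 ≤ N ≤ 6) = Σ_{j=4}^{6} e^(−4.8) · 4.8^j/j! ≈ 0.4966.

0.4966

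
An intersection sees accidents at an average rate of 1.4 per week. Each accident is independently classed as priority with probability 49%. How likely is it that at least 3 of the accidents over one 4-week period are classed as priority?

0.5171

Thinning: the accidents that are classed as priority themselves form a Poisson process with rate 0.49 × 1.4 = 0.686 per week.
Over the interval, μ = 0.686 × 4 = 2.744 (a 4-week period = 4 weeks).
P(N ≥ 3) = 1 − P(N ≤ 2) ≈ 0.5171.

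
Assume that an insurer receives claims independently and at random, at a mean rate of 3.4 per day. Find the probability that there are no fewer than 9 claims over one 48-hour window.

Over the interval, μ = 3.4 × 2 = 6.8 (a 48-hour window = 2 days).
P(N ≥ 9) = 1 − P(N ≤ 8) = 1 − Σ_{j=0}^{8} e^(−μ) μ^j/j! ≈ 0.2452.

0.2452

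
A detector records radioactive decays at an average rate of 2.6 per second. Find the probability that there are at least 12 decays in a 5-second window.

0.6468

Over the interval, μ = 2.6 × 5 = 13 (a 5-second window = 5 seconds).
P(N ≥ 12) = 1 − P(N ≤ 11) = 1 − Σ_{j=0}^{11} e^(−μ) μ^j/j! ≈ 0.6468.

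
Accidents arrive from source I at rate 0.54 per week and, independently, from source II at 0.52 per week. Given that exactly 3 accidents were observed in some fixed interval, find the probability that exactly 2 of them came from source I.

Given the total, each event is independently from source I with probability p = λ_I/(λ_I+λ_II) = 0.54/1.06 ≈ 0.5094.
So K ~ Binomial(3, 0.54/1.06): P(K = 2) = C(3,2) · (0.54/1.06)^2 · (0.52/1.06)^1 ≈ 0.3819.

0.3819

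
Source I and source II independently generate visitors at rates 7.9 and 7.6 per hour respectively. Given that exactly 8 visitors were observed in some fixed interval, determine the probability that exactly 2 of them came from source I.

Given the total, each event is independently from source I with probability p = λ_I/(λ_I+λ_II) = 7.9/15.5 ≈ 0.5097.
So K ~ Binomial(8, 7.9/15.5): P(K = 2) = C(8,2) · (7.9/15.5)^2 · (7.6/15.5)^6 ≈ 0.1011.

0.1011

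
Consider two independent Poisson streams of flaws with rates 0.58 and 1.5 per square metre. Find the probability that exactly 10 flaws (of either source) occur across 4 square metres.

Independent Poisson processes superpose: combined rate λ = 0.58 + 1.5 = 2.08 per square metre.
Over the interval, μ = 2.08 × 4 = 8.32 (4 square metres).
P(N = 10) = e^(−8.32) · 8.32^10/10! ≈ 0.1067.

0.1067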